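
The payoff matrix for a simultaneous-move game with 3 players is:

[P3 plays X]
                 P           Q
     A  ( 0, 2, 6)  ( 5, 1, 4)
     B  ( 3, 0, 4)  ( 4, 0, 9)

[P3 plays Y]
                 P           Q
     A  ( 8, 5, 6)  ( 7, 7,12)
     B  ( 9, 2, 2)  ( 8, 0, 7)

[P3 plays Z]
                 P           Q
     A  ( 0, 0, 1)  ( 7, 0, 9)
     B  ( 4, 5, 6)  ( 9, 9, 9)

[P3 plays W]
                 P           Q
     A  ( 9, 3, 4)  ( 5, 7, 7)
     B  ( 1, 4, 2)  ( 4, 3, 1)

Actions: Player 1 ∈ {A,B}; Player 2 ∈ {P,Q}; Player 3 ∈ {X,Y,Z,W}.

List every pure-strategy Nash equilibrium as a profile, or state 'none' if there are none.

(A,P,X): not NE [P1→B gives 3>0]
(A,P,Y): not NE [P1→B gives 9>8; P2→Q gives 7>5]
(A,P,Z): not NE [P1→B gives 4>0; P3→Y gives 6>1]
(A,P,W): not NE [P2→Q gives 7>3; P3→Y gives 6>4]
(A,Q,X): not NE [P2→P gives 2>1; P3→Y gives 12>4]
(A,Q,Y): not NE [P1→B gives 8>7]
(A,Q,Z): not NE [P1→B gives 9>7; P3→Y gives 12>9]
(A,Q,W): not NE [P3→Y gives 12>7]
(B,P,X): not NE [P3→Z gives 6>4]
(B,P,Y): not NE [P3→Z gives 6>2]
(B,P,Z): not NE [P2→Q gives 9>5]
(B,P,W): not NE [P1→A gives 9>1; P3→Z gives 6>2]
(B,Q,X): not NE [P1→A gives 5>4]
(B,Q,Y): not NE [P2→P gives 2>0; P3→Z gives 9>7]
(B,Q,Z): NE
(B,Q,W): not NE [P1→A gives 5>4; P2→P gives 4>3; P3→Z gives 9>1]

NE set: (B,Q,Z)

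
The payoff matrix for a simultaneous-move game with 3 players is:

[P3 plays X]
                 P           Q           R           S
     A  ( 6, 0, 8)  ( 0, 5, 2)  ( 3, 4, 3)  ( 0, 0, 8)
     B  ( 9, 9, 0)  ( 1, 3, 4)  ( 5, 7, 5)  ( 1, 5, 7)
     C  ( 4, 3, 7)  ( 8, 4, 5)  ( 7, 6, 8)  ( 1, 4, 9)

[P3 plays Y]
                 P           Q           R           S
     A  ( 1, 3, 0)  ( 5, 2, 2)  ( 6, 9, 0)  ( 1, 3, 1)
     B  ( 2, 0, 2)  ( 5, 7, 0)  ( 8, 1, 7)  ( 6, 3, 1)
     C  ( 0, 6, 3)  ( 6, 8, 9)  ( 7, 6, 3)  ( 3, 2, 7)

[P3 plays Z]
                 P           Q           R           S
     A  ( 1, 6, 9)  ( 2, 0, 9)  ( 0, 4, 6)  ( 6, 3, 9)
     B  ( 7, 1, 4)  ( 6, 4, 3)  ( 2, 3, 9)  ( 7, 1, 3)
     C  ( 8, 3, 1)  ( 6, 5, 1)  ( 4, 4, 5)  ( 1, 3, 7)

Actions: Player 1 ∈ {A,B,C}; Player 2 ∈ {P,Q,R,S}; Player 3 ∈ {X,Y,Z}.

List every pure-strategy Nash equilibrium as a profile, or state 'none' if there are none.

NE set: (C,Q,Y), (C,R,X)

(A,P,X): not NE [P1→B gives 9>6; P2→Q gives 5>0; P3→Z gives 9>8]
(A,P,Y): not NE [P1→B gives 2>1; P2→R gives 9>3; P3→Z gives 9>0]
(A,P,Z): not NE [P1→C gives 8>1]
(A,Q,X): not NE [P1→C gives 8>0; P3→Z gives 9>2]
(A,Q,Y): not NE [P1→C gives 6>5; P2→R gives 9>2; P3→Z gives 9>2]
(A,Q,Z): not NE [P1→C gives 6>2; P2→P gives 6>0]
(A,R,X): not NE [P1→C gives 7>3; P2→Q gives 5>4; P3→Z gives 6>3]
(A,R,Y): not NE [P1→B gives 8>6; P3→Z gives 6>0]
(A,R,Z): not NE [P1→C gives 4>0; P2→P gives 6>4]
(A,S,X): not NE [P1→C gives 1>0; P2→Q gives 5>0; P3→Z gives 9>8]
(A,S,Y): not NE [P1→B gives 6>1; P2→R gives 9>3; P3→Z gives 9>1]
(A,S,Z): not NE [P1→B gives 7>6; P2→P gives 6>3]
(B,P,X): not NE [P3→Z gives 4>0]
(B,P,Y): not NE [P2→Q gives 7>0; P3→Z gives 4>2]
(B,P,Z): not NE [P1→C gives 8>7; P2→Q gives 4>1]
(B,Q,X): not NE [P1→C gives 8>1; P2→P gives 9>3]
(B,Q,Y): not NE [P1→C gives 6>5; P3→X gives 4>0]
(B,Q,Z): not NE [P3→X gives 4>3]
(B,R,X): not NE [P1→C gives 7>5; P2→P gives 9>7; P3→Z gives 9>5]
(B,R,Y): not NE [P2→Q gives 7>1; P3→Z gives 9>7]
(B,R,Z): not NE [P1→C gives 4>2; P2→Q gives 4>3]
(B,S,X): not NE [P2→P gives 9>5]
(B,S,Y): not NE [P2→Q gives 7>3; P3→X gives 7>1]
(B,S,Z): not NE [P2→Q gives 4>1; P3→X gives 7>3]
(C,P,X): not NE [P1→B gives 9>4; P2→R gives 6>3]
(C,P,Y): not NE [P1→B gives 2>0; P2→Q gives 8>6; P3→X gives 7>3]
(C,P,Z): not NE [P2→Q gives 5>3; P3→X gives 7>1]
(C,Q,X): not NE [P2→R gives 6>4; P3→Y gives 9>5]
(C,Q,Y): NE
(C,Q,Z): not NE [P3→Y gives 9>1]
(C,R,X): NE
(C,R,Y): not NE [P1→B gives 8>7; P2→Q gives 8>6; P3→X gives 8>3]
(C,R,Z): not NE [P2→Q gives 5>4; P3→X gives 8>5]
(C,S,X): not NE [P2→R gives 6>4]
(C,S,Y): not NE [P1→B gives 6>3; P2→Q gives 8>2; P3→X gives 9>7]
(C,S,Z): not NE [P1→B gives 7>1; P2→Q gives 5>3; P3→X gives 9>7]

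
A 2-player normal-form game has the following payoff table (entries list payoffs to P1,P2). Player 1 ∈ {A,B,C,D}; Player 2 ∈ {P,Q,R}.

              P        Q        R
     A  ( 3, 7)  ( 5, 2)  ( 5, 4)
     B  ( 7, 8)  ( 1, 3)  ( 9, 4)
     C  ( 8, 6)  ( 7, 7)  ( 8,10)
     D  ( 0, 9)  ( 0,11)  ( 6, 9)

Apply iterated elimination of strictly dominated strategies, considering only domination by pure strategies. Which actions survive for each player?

P1 drop A (C beats it: P:8>3 Q:7>5 R:8>5)
P1 drop D (B beats it: P:7>0 Q:1>0 R:9>6)
P2 drop Q (R beats it: B:4>3 C:10>7)
P1→{B,C} P2→{P,R}

IESDS → P1:{B,C} P2:{P,R}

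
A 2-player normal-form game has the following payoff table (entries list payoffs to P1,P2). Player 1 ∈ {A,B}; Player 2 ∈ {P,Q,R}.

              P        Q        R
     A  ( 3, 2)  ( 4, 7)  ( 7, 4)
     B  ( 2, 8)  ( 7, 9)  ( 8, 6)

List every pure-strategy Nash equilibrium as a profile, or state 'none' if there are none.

(A,P): not NE [P2→Q gives 7>2]
(A,Q): not NE [P1→B gives 7>4]
(A,R): not NE [P1→B gives 8>7; P2→Q gives 7>4]
(B,P): not NE [P1→A gives 3>2; P2→Q gives 9>8]
(B,Q): NE
(B,R): not NE [P2→Q gives 9>6]

Nash profiles: (B,Q)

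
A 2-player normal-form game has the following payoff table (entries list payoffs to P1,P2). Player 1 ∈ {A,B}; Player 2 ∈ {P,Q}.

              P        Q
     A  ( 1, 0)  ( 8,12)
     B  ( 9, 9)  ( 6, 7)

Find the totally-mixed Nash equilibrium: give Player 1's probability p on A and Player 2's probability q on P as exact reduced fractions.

P1 indiff ⇒ q·1+(1-q)·8 = q·9+(1-q)·6 ⇒ q(-8) = (1-q)(-2) ⇒ q = 1/5
P2 indiff ⇒ p·0+(1-p)·9 = p·12+(1-p)·7 ⇒ p(-12) = (1-p)(-2) ⇒ p = 1/7

p=1/7, q=1/5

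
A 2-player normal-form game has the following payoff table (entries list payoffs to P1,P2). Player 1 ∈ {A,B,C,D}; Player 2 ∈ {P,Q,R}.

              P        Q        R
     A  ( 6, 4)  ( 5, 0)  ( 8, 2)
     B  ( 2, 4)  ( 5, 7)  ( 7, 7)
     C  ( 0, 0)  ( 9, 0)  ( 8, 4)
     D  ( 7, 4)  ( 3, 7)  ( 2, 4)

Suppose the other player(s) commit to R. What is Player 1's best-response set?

P1 best: {A,C}

u_1(A vs R) = 8
u_1(B vs R) = 7
u_1(C vs R) = 8
u_1(D vs R) = 2
max payoff 8 at {A,C}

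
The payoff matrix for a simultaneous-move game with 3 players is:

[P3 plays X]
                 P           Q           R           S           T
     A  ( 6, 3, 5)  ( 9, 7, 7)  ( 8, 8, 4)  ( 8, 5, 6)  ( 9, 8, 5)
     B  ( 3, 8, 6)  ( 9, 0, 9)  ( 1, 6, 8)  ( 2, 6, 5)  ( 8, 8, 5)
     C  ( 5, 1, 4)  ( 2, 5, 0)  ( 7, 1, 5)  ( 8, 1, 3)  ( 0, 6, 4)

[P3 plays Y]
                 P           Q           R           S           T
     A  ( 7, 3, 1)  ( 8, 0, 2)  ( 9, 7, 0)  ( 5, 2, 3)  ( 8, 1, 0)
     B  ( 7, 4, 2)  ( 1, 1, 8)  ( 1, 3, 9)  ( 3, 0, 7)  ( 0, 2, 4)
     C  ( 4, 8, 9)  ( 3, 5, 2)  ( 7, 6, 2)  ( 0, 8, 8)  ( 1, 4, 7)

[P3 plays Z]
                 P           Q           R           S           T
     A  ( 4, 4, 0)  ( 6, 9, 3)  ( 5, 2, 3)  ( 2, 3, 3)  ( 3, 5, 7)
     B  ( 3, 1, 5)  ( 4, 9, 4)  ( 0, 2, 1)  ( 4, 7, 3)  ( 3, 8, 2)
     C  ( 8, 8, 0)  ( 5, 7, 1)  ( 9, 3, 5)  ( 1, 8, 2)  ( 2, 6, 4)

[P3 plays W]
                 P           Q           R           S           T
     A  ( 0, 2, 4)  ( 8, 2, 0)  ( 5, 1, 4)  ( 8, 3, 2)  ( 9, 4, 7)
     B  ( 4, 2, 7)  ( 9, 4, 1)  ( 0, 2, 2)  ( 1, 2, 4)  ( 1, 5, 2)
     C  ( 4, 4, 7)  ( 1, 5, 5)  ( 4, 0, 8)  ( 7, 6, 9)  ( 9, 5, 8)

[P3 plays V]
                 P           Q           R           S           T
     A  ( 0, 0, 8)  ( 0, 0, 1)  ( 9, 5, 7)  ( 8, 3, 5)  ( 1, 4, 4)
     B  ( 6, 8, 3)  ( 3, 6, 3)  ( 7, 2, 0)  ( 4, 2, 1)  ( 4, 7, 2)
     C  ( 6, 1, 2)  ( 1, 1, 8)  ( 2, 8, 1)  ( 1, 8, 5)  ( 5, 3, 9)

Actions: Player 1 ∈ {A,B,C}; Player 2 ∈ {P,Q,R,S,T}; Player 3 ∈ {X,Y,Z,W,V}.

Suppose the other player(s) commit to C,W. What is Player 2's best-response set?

u_2(P vs C,W) = 4
u_2(Q vs C,W) = 5
u_2(R vs C,W) = 0
u_2(S vs C,W) = 6
u_2(T vs C,W) = 5
max payoff 6 at {S}

BR_2 = {S}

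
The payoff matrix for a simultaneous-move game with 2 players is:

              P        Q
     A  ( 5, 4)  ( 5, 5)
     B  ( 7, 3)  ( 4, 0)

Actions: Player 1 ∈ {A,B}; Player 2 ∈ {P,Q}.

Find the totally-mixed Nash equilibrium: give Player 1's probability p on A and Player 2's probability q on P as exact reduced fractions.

(p,q) = (3/4, 1/3)

P1 indiff ⇒ q·5+(1-q)·5 = q·7+(1-q)·4 ⇒ q(-2) = (1-q)(-1) ⇒ q = 1/3
P2 indiff ⇒ p·4+(1-p)·3 = p·5+(1-p)·0 ⇒ p(-1) = (1-p)(-3) ⇒ p = 3/4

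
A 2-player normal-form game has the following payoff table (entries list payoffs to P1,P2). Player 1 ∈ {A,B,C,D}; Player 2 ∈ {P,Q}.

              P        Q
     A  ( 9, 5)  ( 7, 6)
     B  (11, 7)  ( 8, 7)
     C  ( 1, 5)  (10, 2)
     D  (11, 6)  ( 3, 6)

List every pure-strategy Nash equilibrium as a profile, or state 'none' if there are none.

PSNE = {(B,P), (D,P)}

(A,P): not NE [P1→D gives 11>9; P2→Q gives 6>5]
(A,Q): not NE [P1→C gives 10>7]
(B,P): NE
(B,Q): not NE [P1→C gives 10>8]
(C,P): not NE [P1→D gives 11>1]
(C,Q): not NE [P2→P gives 5>2]
(D,P): NE
(D,Q): not NE [P1→C gives 10>3]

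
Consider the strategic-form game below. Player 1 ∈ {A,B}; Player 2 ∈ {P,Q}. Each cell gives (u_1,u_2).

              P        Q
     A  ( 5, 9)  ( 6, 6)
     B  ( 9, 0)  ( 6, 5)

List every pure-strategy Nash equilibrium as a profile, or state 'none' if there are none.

PSNE = {(B,Q)}

(A,P): not NE [P1→B gives 9>5]
(A,Q): not NE [P2→P gives 9>6]
(B,P): not NE [P2→Q gives 5>0]
(B,Q): NE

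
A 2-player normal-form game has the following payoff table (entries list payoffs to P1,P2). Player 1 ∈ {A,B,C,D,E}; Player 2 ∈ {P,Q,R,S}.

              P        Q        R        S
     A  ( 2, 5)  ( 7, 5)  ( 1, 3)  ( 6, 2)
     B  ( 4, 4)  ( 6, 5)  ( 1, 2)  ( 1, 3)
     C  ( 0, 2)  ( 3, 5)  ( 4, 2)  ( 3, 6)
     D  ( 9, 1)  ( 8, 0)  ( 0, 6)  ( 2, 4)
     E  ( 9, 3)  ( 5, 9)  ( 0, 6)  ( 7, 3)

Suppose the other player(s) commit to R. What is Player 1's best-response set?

BR_1 = {C}

u_1(A vs R) = 1
u_1(B vs R) = 1
u_1(C vs R) = 4
u_1(D vs R) = 0
u_1(E vs R) = 0
max payoff 4 at {C}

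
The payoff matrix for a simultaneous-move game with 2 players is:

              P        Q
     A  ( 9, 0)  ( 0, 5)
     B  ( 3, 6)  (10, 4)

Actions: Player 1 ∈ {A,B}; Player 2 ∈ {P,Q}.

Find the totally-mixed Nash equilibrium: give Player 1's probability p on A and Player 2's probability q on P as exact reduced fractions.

P1 indiff ⇒ q·9+(1-q)·0 = q·3+(1-q)·10 ⇒ q(6) = (1-q)(10) ⇒ q = 5/8
P2 indiff ⇒ p·0+(1-p)·6 = p·5+(1-p)·4 ⇒ p(-5) = (1-p)(-2) ⇒ p = 2/7

(p,q) = (2/7, 5/8)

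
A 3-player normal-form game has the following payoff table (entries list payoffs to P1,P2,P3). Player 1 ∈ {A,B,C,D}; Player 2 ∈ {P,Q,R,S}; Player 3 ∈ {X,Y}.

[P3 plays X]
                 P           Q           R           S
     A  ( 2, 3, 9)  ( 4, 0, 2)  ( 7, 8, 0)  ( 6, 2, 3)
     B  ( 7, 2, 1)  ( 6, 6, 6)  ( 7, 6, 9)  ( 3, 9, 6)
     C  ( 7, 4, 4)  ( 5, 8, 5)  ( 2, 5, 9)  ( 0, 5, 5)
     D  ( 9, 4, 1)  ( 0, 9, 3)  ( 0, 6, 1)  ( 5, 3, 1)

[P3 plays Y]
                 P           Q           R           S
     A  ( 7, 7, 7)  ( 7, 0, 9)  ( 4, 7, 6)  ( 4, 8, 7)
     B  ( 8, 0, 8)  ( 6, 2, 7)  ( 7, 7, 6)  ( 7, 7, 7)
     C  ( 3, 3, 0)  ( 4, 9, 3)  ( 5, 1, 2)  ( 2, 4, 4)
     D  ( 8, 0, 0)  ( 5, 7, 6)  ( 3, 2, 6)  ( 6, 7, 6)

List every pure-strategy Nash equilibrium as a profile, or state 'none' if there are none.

NE set: (B,S,Y)

(A,P,X): not NE [P1→D gives 9>2; P2→R gives 8>3]
(A,P,Y): not NE [P1→D gives 8>7; P2→S gives 8>7; P3→X gives 9>7]
(A,Q,X): not NE [P1→B gives 6>4; P2→R gives 8>0; P3→Y gives 9>2]
(A,Q,Y): not NE [P2→S gives 8>0]
(A,R,X): not NE [P3→Y gives 6>0]
(A,R,Y): not NE [P1→B gives 7>4; P2→S gives 8>7]
(A,S,X): not NE [P2→R gives 8>2; P3→Y gives 7>3]
(A,S,Y): not NE [P1→B gives 7>4]
(B,P,X): not NE [P1→D gives 9>7; P2→S gives 9>2; P3→Y gives 8>1]
(B,P,Y): not NE [P2→S gives 7>0]
(B,Q,X): not NE [P2→S gives 9>6; P3→Y gives 7>6]
(B,Q,Y): not NE [P1→A gives 7>6; P2→S gives 7>2]
(B,R,X): not NE [P2→S gives 9>6]
(B,R,Y): not NE [P3→X gives 9>6]
(B,S,X): not NE [P1→A gives 6>3; P3→Y gives 7>6]
(B,S,Y): NE
(C,P,X): not NE [P1→D gives 9>7; P2→Q gives 8>4]
(C,P,Y): not NE [P1→D gives 8>3; P2→Q gives 9>3; P3→X gives 4>0]
(C,Q,X): not NE [P1→B gives 6>5]
(C,Q,Y): not NE [P1→A gives 7>4; P3→X gives 5>3]
(C,R,X): not NE [P1→B gives 7>2; P2→Q gives 8>5]
(C,R,Y): not NE [P1→B gives 7>5; P2→Q gives 9>1; P3→X gives 9>2]
(C,S,X): not NE [P1→A gives 6>0; P2→Q gives 8>5]
(C,S,Y): not NE [P1→B gives 7>2; P2→Q gives 9>4; P3→X gives 5>4]
(D,P,X): not NE [P2→Q gives 9>4]
(D,P,Y): not NE [P2→S gives 7>0; P3→X gives 1>0]
(D,Q,X): not NE [P1→B gives 6>0; P3→Y gives 6>3]
(D,Q,Y): not NE [P1→A gives 7>5]
(D,R,X): not NE [P1→B gives 7>0; P2→Q gives 9>6; P3→Y gives 6>1]
(D,R,Y): not NE [P1→B gives 7>3; P2→S gives 7>2]
(D,S,X): not NE [P1→A gives 6>5; P2→Q gives 9>3; P3→Y gives 6>1]
(D,S,Y): not NE [P1→B gives 7>6]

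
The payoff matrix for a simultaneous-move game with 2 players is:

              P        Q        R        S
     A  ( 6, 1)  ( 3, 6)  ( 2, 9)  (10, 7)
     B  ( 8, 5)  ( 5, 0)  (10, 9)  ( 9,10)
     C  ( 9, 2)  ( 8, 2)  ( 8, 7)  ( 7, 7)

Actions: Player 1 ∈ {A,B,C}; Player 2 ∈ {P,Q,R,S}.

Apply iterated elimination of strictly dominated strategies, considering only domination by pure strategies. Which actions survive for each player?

IESDS → P1:{A,B} P2:{R,S}

P2 drop P (R beats it: A:9>1 B:9>5 C:7>2)
P2 drop Q (R beats it: A:9>6 B:9>0 C:7>2)
P1 drop C (B beats it: R:10>8 S:9>7)
P1→{A,B} P2→{R,S}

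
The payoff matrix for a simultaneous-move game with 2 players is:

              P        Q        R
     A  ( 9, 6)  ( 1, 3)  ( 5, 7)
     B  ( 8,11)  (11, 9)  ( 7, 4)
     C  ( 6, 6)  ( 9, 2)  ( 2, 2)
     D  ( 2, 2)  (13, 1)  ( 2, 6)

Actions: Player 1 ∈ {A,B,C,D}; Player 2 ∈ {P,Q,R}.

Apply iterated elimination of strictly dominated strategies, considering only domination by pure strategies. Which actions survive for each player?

P1 drop C (B beats it: P:8>6 Q:11>9 R:7>2)
P2 drop Q (P beats it: A:6>3 B:11>9 D:2>1)
P1 drop D (A beats it: P:9>2 R:5>2)
P1→{A,B} P2→{P,R}

Remaining: P1:{A,B} P2:{P,R}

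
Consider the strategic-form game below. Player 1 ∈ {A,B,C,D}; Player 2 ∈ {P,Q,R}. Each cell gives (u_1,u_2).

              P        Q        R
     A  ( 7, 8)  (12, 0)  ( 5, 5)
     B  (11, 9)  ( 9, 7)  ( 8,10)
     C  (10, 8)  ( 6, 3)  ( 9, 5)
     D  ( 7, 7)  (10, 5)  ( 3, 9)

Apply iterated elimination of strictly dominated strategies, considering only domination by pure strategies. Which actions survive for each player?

P2 drop Q (P beats it: A:8>0 B:9>7 C:8>3 D:7>5)
P1 drop A (B beats it: P:11>7 R:8>5)
P1 drop D (B beats it: P:11>7 R:8>3)
P1→{B,C} P2→{P,R}

IESDS → P1:{B,C} P2:{P,R}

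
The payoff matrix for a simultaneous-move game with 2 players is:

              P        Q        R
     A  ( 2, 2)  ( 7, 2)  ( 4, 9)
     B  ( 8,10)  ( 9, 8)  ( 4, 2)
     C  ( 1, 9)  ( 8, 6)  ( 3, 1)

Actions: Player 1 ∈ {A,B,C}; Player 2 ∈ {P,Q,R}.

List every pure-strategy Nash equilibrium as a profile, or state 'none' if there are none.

NE set: (A,R), (B,P)

(A,P): not NE [P1→B gives 8>2; P2→R gives 9>2]
(A,Q): not NE [P1→B gives 9>7; P2→R gives 9>2]
(A,R): NE
(B,P): NE
(B,Q): not NE [P2→P gives 10>8]
(B,R): not NE [P2→P gives 10>2]
(C,P): not NE [P1→B gives 8>1]
(C,Q): not NE [P1→B gives 9>8; P2→P gives 9>6]
(C,R): not NE [P1→B gives 4>3; P2→P gives 9>1]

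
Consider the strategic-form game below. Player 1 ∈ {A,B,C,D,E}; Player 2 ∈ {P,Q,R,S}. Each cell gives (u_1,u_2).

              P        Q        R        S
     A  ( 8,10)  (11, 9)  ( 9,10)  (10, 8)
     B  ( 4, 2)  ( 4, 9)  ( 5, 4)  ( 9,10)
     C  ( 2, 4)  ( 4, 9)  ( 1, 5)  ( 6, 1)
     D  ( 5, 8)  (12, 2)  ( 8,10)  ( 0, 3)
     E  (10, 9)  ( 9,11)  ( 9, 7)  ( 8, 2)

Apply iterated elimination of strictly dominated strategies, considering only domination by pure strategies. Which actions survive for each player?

Remaining: P1:{A,D,E} P2:{P,Q,R}

P1 drop B (A beats it: P:8>4 Q:11>4 R:9>5 S:10>9)
P1 drop C (A beats it: P:8>2 Q:11>4 R:9>1 S:10>6)
P2 drop S (P beats it: A:10>8 D:8>3 E:9>2)
P1→{A,D,E} P2→{P,Q,R}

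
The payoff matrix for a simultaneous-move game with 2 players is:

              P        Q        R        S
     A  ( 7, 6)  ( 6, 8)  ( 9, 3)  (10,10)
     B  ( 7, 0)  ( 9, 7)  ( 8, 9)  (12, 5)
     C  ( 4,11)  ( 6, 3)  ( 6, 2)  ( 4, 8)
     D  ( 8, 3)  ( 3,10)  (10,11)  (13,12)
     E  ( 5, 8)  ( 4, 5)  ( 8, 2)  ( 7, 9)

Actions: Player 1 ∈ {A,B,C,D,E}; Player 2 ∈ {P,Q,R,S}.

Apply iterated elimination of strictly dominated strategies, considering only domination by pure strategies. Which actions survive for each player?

Remaining: P1:{A,B,D} P2:{Q,R,S}

P1 drop C (B beats it: P:7>4 Q:9>6 R:8>6 S:12>4)
P1 drop E (A beats it: P:7>5 Q:6>4 R:9>8 S:10>7)
P2 drop P (Q beats it: A:8>6 B:7>0 D:10>3)
P1→{A,B,D} P2→{Q,R,S}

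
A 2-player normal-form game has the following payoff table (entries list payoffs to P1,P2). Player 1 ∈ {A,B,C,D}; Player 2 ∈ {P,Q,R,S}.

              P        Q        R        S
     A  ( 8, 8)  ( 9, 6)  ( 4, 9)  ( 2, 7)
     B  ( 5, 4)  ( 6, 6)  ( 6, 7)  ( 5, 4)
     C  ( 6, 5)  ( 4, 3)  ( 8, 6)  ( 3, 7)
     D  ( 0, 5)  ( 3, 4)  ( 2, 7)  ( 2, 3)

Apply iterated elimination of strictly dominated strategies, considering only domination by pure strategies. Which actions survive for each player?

IESDS → P1:{B,C} P2:{R,S}

P1 drop D (B beats it: P:5>0 Q:6>3 R:6>2 S:5>2)
P2 drop P (R beats it: A:9>8 B:7>4 C:6>5)
P2 drop Q (R beats it: A:9>6 B:7>6 C:6>3)
P1 drop A (B beats it: R:6>4 S:5>2)
P1→{B,C} P2→{R,S}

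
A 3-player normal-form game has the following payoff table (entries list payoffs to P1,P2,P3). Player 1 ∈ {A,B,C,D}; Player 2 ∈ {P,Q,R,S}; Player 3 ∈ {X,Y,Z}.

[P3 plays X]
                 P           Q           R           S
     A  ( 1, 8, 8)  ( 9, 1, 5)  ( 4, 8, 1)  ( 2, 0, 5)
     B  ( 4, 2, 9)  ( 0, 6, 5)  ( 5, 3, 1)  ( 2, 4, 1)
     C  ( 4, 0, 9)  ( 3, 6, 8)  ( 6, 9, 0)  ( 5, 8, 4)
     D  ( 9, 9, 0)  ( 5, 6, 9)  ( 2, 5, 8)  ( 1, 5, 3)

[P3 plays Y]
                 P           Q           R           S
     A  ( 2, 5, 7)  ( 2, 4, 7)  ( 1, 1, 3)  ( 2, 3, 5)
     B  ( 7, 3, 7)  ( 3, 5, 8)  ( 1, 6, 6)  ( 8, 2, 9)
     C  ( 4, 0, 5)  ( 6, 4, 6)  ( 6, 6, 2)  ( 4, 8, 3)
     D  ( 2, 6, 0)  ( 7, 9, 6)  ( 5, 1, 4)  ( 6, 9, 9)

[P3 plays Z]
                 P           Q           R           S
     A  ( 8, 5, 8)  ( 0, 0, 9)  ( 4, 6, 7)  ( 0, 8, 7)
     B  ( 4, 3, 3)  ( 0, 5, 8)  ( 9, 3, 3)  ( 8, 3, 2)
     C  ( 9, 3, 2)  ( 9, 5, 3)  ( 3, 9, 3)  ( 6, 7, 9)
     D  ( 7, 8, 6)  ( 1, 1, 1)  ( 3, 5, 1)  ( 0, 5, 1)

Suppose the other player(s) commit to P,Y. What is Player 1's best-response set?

argmax u_1 = {B}

u_1(A vs P,Y) = 2
u_1(B vs P,Y) = 7
u_1(C vs P,Y) = 4
u_1(D vs P,Y) = 2
max payoff 7 at {B}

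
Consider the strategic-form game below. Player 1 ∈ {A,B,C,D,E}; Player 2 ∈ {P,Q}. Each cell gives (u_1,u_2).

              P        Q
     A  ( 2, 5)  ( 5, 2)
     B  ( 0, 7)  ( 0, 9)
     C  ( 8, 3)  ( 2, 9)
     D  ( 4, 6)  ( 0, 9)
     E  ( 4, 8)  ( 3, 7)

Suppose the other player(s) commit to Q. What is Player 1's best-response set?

BR_1 = {A}

u_1(A vs Q) = 5
u_1(B vs Q) = 0
u_1(C vs Q) = 2
u_1(D vs Q) = 0
u_1(E vs Q) = 3
max payoff 5 at {A}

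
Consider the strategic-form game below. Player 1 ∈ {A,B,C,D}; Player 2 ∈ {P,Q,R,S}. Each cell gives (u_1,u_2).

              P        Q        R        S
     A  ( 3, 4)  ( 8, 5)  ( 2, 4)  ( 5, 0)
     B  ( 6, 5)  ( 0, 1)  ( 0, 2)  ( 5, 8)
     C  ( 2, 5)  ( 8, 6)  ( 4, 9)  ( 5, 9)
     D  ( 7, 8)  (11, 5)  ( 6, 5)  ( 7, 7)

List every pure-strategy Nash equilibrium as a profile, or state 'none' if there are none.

(A,P): not NE [P1→D gives 7>3; P2→Q gives 5>4]
(A,Q): not NE [P1→D gives 11>8]
(A,R): not NE [P1→D gives 6>2; P2→Q gives 5>4]
(A,S): not NE [P1→D gives 7>5; P2→Q gives 5>0]
(B,P): not NE [P1→D gives 7>6; P2→S gives 8>5]
(B,Q): not NE [P1→D gives 11>0; P2→S gives 8>1]
(B,R): not NE [P1→D gives 6>0; P2→S gives 8>2]
(B,S): not NE [P1→D gives 7>5]
(C,P): not NE [P1→D gives 7>2; P2→S gives 9>5]
(C,Q): not NE [P1→D gives 11>8; P2→S gives 9>6]
(C,R): not NE [P1→D gives 6>4]
(C,S): not NE [P1→D gives 7>5]
(D,P): NE
(D,Q): not NE [P2→P gives 8>5]
(D,R): not NE [P2→P gives 8>5]
(D,S): not NE [P2→P gives 8>7]

Nash profiles: (D,P)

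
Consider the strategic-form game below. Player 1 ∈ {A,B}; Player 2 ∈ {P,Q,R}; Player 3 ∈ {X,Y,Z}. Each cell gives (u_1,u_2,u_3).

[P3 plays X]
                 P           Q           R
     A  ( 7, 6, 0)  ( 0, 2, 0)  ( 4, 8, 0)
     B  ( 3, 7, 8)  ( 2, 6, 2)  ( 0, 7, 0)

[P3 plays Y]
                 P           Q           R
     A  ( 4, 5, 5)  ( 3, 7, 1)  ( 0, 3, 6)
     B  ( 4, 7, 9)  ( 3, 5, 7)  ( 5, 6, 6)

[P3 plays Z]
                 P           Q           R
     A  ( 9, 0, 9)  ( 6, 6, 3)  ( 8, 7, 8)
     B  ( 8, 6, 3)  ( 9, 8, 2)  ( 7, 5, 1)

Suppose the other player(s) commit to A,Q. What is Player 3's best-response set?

u_3(X vs A,Q) = 0
u_3(Y vs A,Q) = 1
u_3(Z vs A,Q) = 3
max payoff 3 at {Z}

P3 best: {Z}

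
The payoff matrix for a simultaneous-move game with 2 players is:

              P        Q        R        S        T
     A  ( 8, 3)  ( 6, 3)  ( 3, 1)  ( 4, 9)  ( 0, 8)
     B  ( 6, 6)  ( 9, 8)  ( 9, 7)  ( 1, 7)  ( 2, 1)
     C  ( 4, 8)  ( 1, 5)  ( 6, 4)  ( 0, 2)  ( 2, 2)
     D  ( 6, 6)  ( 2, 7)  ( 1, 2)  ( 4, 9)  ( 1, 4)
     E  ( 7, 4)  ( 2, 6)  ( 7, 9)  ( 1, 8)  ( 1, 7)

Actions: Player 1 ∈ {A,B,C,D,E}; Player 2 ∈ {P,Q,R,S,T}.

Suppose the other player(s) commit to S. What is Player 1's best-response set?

u_1(A vs S) = 4
u_1(B vs S) = 1
u_1(C vs S) = 0
u_1(D vs S) = 4
u_1(E vs S) = 1
max payoff 4 at {A,D}

argmax u_1 = {A,D}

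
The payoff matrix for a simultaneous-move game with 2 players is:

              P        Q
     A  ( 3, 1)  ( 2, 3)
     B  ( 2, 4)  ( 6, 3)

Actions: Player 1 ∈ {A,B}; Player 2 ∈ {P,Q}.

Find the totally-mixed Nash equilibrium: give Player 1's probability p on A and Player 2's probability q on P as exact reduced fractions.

P1 mixes 1/3 on A; P2 mixes 4/5 on P

P1 indiff ⇒ q·3+(1-q)·2 = q·2+(1-q)·6 ⇒ q(1) = (1-q)(4) ⇒ q = 4/5
P2 indiff ⇒ p·1+(1-p)·4 = p·3+(1-p)·3 ⇒ p(-2) = (1-p)(-1) ⇒ p = 1/3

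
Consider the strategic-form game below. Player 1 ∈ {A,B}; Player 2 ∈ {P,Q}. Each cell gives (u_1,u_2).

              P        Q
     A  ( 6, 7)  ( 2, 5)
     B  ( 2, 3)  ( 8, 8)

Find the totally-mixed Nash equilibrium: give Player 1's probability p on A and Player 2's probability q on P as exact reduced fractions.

P1 indiff ⇒ q·6+(1-q)·2 = q·2+(1-q)·8 ⇒ q(4) = (1-q)(6) ⇒ q = 3/5
P2 indiff ⇒ p·7+(1-p)·3 = p·5+(1-p)·8 ⇒ p(2) = (1-p)(5) ⇒ p = 5/7

p=5/7, q=3/5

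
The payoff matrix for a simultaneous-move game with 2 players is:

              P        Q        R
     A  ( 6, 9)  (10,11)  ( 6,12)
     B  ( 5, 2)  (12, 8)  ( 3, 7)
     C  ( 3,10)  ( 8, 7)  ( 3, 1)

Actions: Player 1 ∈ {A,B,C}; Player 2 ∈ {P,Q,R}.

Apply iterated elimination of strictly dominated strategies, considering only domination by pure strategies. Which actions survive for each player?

IESDS → P1:{A,B} P2:{Q,R}

P1 drop C (A beats it: P:6>3 Q:10>8 R:6>3)
P2 drop P (Q beats it: A:11>9 B:8>2)
P1→{A,B} P2→{Q,R}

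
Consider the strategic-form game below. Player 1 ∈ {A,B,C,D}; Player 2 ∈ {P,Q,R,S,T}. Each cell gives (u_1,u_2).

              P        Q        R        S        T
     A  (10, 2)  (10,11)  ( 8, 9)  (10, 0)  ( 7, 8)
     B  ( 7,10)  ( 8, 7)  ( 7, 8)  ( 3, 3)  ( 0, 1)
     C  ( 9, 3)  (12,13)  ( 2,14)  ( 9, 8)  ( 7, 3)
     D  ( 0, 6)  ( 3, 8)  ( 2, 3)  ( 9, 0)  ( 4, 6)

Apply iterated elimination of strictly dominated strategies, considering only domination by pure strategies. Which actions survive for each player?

Survivors P1:{A,C} P2:{Q,R}

P1 drop B (A beats it: P:10>7 Q:10>8 R:8>7 S:10>3 T:7>0)
P1 drop D (A beats it: P:10>0 Q:10>3 R:8>2 S:10>9 T:7>4)
P2 drop P (Q beats it: A:11>2 C:13>3)
P2 drop S (Q beats it: A:11>0 C:13>8)
P2 drop T (Q beats it: A:11>8 C:13>3)
P1→{A,C} P2→{Q,R}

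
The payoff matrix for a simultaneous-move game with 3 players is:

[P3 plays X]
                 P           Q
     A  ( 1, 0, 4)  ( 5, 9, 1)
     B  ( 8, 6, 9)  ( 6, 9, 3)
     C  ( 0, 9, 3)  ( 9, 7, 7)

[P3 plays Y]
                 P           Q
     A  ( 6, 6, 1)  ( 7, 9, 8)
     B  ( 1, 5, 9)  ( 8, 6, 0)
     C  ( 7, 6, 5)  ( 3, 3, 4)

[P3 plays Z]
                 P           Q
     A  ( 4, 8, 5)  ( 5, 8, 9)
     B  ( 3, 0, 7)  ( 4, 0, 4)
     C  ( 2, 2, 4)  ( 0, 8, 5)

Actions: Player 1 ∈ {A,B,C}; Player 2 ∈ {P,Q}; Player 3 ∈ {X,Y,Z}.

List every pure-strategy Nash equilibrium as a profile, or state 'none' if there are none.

(A,P,X): not NE [P1→B gives 8>1; P2→Q gives 9>0; P3→Z gives 5>4]
(A,P,Y): not NE [P1→C gives 7>6; P2→Q gives 9>6; P3→Z gives 5>1]
(A,P,Z): NE
(A,Q,X): not NE [P1→C gives 9>5; P3→Z gives 9>1]
(A,Q,Y): not NE [P1→B gives 8>7; P3→Z gives 9>8]
(A,Q,Z): NE
(B,P,X): not NE [P2→Q gives 9>6]
(B,P,Y): not NE [P1→C gives 7>1; P2→Q gives 6>5]
(B,P,Z): not NE [P1→A gives 4>3; P3→Y gives 9>7]
(B,Q,X): not NE [P1→C gives 9>6; P3→Z gives 4>3]
(B,Q,Y): not NE [P3→Z gives 4>0]
(B,Q,Z): not NE [P1→A gives 5>4]
(C,P,X): not NE [P1→B gives 8>0; P3→Y gives 5>3]
(C,P,Y): NE
(C,P,Z): not NE [P1→A gives 4>2; P2→Q gives 8>2; P3→Y gives 5>4]
(C,Q,X): not NE [P2→P gives 9>7]
(C,Q,Y): not NE [P1→B gives 8>3; P2→P gives 6>3; P3→X gives 7>4]
(C,Q,Z): not NE [P1→A gives 5>0; P3→X gives 7>5]

PSNE = {(A,P,Z), (A,Q,Z), (C,P,Y)}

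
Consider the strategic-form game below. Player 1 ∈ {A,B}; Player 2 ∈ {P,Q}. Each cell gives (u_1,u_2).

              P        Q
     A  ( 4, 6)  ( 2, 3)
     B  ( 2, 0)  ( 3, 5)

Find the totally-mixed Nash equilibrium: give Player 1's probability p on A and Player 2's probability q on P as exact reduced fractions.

(p,q) = (5/8, 1/3)

P1 indiff ⇒ q·4+(1-q)·2 = q·2+(1-q)·3 ⇒ q(2) = (1-q)(1) ⇒ q = 1/3
P2 indiff ⇒ p·6+(1-p)·0 = p·3+(1-p)·5 ⇒ p(3) = (1-p)(5) ⇒ p = 5/8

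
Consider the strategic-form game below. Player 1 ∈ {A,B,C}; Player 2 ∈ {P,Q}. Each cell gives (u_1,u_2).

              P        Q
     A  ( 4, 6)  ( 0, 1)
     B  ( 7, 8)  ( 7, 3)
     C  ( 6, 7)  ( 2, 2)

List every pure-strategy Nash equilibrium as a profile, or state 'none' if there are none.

(A,P): not NE [P1→B gives 7>4]
(A,Q): not NE [P1→B gives 7>0; P2→P gives 6>1]
(B,P): NE
(B,Q): not NE [P2→P gives 8>3]
(C,P): not NE [P1→B gives 7>6]
(C,Q): not NE [P1→B gives 7>2; P2→P gives 7>2]

PSNE = {(B,P)}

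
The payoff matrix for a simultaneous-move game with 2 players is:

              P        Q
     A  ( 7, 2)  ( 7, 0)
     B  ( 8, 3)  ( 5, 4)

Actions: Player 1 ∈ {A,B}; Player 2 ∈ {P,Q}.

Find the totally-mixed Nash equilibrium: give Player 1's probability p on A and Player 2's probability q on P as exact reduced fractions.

p=1/3, q=2/3

P1 indiff ⇒ q·7+(1-q)·7 = q·8+(1-q)·5 ⇒ q(-1) = (1-q)(-2) ⇒ q = 2/3
P2 indiff ⇒ p·2+(1-p)·3 = p·0+(1-p)·4 ⇒ p(2) = (1-p)(1) ⇒ p = 1/3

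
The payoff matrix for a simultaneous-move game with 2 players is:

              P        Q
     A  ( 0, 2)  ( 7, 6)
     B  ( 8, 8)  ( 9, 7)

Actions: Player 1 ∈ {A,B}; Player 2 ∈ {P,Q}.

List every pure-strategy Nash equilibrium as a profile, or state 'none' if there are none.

(A,P): not NE [P1→B gives 8>0; P2→Q gives 6>2]
(A,Q): not NE [P1→B gives 9>7]
(B,P): NE
(B,Q): not NE [P2→P gives 8>7]

PSNE = {(B,P)}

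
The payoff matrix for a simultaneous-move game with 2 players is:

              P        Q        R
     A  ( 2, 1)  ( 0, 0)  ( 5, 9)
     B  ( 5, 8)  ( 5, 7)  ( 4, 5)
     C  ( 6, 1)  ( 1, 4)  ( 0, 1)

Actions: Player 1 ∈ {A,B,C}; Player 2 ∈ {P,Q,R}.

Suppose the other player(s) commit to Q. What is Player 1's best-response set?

BR_1 = {B}

u_1(A vs Q) = 0
u_1(B vs Q) = 5
u_1(C vs Q) = 1
max payoff 5 at {B}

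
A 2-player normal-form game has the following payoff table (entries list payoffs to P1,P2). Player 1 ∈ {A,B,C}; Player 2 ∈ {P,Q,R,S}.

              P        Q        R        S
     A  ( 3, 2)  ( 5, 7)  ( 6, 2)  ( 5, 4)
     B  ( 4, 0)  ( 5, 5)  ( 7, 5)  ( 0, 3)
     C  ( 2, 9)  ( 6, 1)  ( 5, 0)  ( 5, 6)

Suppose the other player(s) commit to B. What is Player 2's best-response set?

u_2(P vs B) = 0
u_2(Q vs B) = 5
u_2(R vs B) = 5
u_2(S vs B) = 3
max payoff 5 at {Q,R}

argmax u_2 = {Q,R}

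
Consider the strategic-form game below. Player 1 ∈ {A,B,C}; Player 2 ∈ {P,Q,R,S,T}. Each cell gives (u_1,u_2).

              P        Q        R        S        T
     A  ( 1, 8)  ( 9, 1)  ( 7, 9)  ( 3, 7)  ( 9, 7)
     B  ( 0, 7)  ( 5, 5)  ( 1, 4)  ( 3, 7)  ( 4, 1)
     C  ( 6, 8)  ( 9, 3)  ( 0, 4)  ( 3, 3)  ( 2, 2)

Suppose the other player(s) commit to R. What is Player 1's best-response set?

BR_1 = {A}

u_1(A vs R) = 7
u_1(B vs R) = 1
u_1(C vs R) = 0
max payoff 7 at {A}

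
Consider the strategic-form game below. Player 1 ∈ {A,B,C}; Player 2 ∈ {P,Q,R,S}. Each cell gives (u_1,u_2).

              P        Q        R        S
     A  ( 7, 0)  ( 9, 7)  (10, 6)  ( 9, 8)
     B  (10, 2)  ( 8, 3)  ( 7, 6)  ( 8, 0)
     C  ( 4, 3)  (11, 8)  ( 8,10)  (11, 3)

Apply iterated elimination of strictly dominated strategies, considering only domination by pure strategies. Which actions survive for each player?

P2 drop P (Q beats it: A:7>0 B:3>2 C:8>3)
P1 drop B (A beats it: Q:9>8 R:10>7 S:9>8)
P1→{A,C} P2→{Q,R,S}

Remaining: P1:{A,C} P2:{Q,R,S}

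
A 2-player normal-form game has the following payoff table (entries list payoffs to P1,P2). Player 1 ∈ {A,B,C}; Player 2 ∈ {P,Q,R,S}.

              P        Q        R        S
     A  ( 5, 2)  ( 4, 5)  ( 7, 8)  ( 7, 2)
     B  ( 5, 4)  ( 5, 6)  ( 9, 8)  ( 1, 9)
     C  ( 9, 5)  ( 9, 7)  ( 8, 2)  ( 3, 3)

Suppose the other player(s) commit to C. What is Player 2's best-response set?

u_2(P vs C) = 5
u_2(Q vs C) = 7
u_2(R vs C) = 2
u_2(S vs C) = 3
max payoff 7 at {Q}

P2 best: {Q}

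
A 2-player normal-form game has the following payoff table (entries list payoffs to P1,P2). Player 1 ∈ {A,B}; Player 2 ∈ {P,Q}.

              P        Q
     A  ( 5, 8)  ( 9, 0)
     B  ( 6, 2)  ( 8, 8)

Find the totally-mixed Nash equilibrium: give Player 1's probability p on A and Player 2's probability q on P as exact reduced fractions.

P1 mixes 3/7 on A; P2 mixes 1/2 on P

P1 indiff ⇒ q·5+(1-q)·9 = q·6+(1-q)·8 ⇒ q(-1) = (1-q)(-1) ⇒ q = 1/2
P2 indiff ⇒ p·8+(1-p)·2 = p·0+(1-p)·8 ⇒ p(8) = (1-p)(6) ⇒ p = 3/7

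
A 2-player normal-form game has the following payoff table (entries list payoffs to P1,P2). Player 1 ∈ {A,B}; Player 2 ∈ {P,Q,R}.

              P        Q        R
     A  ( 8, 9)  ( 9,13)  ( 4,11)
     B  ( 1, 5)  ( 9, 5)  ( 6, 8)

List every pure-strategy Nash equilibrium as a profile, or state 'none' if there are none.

(A,P): not NE [P2→Q gives 13>9]
(A,Q): NE
(A,R): not NE [P1→B gives 6>4; P2→Q gives 13>11]
(B,P): not NE [P1→A gives 8>1; P2→R gives 8>5]
(B,Q): not NE [P2→R gives 8>5]
(B,R): NE

PSNE = {(A,Q), (B,R)}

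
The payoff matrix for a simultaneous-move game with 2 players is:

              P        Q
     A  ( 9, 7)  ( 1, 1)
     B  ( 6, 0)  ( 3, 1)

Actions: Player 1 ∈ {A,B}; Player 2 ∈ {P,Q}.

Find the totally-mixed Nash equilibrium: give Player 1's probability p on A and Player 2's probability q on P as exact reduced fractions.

(p,q) = (1/7, 2/5)

P1 indiff ⇒ q·9+(1-q)·1 = q·6+(1-q)·3 ⇒ q(3) = (1-q)(2) ⇒ q = 2/5
P2 indiff ⇒ p·7+(1-p)·0 = p·1+(1-p)·1 ⇒ p(6) = (1-p)(1) ⇒ p = 1/7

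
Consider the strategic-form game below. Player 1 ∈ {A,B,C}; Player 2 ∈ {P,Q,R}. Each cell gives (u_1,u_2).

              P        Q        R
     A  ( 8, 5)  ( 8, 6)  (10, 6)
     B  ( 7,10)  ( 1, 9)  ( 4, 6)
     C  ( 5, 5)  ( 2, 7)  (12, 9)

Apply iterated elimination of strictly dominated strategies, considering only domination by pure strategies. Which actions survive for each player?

P1 drop B (A beats it: P:8>7 Q:8>1 R:10>4)
P2 drop P (Q beats it: A:6>5 C:7>5)
P1→{A,C} P2→{Q,R}

Remaining: P1:{A,C} P2:{Q,R}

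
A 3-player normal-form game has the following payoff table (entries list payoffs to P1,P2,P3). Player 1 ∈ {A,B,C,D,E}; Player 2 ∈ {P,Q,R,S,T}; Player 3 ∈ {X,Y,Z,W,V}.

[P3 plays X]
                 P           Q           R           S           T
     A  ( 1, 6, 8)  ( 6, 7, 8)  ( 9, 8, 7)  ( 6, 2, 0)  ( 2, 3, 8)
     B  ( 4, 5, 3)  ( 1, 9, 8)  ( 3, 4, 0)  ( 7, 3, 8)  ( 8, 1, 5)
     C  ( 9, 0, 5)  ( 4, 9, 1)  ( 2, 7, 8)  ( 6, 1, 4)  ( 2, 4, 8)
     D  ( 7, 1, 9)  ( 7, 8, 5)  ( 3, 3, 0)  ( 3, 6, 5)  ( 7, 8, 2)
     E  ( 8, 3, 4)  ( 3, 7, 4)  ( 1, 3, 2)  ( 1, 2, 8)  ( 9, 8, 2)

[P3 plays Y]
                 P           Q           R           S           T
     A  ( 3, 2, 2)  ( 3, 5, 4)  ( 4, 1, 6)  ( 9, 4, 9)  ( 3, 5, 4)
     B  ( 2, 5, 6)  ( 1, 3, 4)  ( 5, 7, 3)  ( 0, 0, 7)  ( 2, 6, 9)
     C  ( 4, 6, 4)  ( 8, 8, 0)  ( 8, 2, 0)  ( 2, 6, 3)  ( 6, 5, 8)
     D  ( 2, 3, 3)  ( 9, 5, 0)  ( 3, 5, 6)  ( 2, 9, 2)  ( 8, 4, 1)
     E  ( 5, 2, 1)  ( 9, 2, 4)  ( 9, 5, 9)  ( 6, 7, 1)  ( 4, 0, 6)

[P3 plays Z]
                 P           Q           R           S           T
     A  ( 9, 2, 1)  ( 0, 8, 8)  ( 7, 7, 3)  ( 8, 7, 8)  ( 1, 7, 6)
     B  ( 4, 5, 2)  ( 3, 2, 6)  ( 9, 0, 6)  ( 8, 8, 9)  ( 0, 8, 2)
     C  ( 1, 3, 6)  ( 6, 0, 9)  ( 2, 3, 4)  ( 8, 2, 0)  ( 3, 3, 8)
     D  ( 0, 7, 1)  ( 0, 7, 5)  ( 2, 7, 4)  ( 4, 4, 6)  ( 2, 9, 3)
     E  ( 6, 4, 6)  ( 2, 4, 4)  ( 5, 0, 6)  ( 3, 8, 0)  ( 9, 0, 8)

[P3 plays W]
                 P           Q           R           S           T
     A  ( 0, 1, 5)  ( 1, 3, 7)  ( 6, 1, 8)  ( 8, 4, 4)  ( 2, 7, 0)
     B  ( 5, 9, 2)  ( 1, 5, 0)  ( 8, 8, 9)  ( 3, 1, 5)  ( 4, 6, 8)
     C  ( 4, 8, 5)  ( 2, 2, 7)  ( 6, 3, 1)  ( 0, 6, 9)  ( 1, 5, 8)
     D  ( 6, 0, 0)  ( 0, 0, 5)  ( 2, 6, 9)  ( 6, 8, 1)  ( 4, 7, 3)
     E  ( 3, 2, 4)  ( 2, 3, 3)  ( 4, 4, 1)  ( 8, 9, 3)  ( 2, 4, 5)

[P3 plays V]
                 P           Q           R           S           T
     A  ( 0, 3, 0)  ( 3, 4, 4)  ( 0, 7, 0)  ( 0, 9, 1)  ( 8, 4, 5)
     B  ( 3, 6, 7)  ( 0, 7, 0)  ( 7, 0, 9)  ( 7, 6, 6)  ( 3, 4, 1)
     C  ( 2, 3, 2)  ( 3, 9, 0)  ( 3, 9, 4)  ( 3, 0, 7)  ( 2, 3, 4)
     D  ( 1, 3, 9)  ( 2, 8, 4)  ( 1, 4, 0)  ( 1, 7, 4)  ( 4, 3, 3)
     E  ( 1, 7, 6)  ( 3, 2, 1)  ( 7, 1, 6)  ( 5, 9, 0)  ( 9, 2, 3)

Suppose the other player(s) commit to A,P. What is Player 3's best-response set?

u_3(X vs A,P) = 8
u_3(Y vs A,P) = 2
u_3(Z vs A,P) = 1
u_3(W vs A,P) = 5
u_3(V vs A,P) = 0
max payoff 8 at {X}

P3 best: {X}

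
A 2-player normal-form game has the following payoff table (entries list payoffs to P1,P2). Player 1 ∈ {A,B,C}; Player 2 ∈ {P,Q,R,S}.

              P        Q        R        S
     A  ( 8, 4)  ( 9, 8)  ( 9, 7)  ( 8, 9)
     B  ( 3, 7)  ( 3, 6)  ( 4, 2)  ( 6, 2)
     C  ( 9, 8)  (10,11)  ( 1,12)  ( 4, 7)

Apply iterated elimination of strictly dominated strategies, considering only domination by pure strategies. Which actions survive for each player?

Survivors P1:{A,C} P2:{Q,R,S}

P1 drop B (A beats it: P:8>3 Q:9>3 R:9>4 S:8>6)
P2 drop P (Q beats it: A:8>4 C:11>8)
P1→{A,C} P2→{Q,R,S}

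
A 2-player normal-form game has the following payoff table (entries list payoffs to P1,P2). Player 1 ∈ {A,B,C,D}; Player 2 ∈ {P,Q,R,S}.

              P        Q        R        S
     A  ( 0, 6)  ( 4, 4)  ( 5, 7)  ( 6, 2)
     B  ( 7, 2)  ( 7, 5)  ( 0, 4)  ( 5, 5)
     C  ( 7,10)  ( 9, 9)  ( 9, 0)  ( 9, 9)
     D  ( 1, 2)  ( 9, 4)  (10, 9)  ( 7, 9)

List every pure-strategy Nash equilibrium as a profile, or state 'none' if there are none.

NE set: (C,P), (D,R)

(A,P): not NE [P1→C gives 7>0; P2→R gives 7>6]
(A,Q): not NE [P1→D gives 9>4; P2→R gives 7>4]
(A,R): not NE [P1→D gives 10>5]
(A,S): not NE [P1→C gives 9>6; P2→R gives 7>2]
(B,P): not NE [P2→S gives 5>2]
(B,Q): not NE [P1→D gives 9>7]
(B,R): not NE [P1→D gives 10>0; P2→S gives 5>4]
(B,S): not NE [P1→C gives 9>5]
(C,P): NE
(C,Q): not NE [P2→P gives 10>9]
(C,R): not NE [P1→D gives 10>9; P2→P gives 10>0]
(C,S): not NE [P2→P gives 10>9]
(D,P): not NE [P1→C gives 7>1; P2→S gives 9>2]
(D,Q): not NE [P2→S gives 9>4]
(D,R): NE
(D,S): not NE [P1→C gives 9>7]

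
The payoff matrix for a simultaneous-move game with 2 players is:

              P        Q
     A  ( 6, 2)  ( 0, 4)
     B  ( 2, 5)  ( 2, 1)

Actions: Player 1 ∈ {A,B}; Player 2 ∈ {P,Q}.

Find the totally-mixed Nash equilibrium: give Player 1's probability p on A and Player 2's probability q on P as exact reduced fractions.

P1 indiff ⇒ q·6+(1-q)·0 = q·2+(1-q)·2 ⇒ q(4) = (1-q)(2) ⇒ q = 1/3
P2 indiff ⇒ p·2+(1-p)·5 = p·4+(1-p)·1 ⇒ p(-2) = (1-p)(-4) ⇒ p = 2/3

p=2/3, q=1/3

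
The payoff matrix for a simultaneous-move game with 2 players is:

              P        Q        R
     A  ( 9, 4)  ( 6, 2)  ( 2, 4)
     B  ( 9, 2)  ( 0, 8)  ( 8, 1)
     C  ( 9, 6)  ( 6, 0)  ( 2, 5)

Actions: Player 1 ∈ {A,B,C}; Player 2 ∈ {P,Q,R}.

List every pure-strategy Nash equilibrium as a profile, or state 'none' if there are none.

(A,P): NE
(A,Q): not NE [P2→R gives 4>2]
(A,R): not NE [P1→B gives 8>2]
(B,P): not NE [P2→Q gives 8>2]
(B,Q): not NE [P1→C gives 6>0]
(B,R): not NE [P2→Q gives 8>1]
(C,P): NE
(C,Q): not NE [P2→P gives 6>0]
(C,R): not NE [P1→B gives 8>2; P2→P gives 6>5]

Nash profiles: (A,P), (C,P)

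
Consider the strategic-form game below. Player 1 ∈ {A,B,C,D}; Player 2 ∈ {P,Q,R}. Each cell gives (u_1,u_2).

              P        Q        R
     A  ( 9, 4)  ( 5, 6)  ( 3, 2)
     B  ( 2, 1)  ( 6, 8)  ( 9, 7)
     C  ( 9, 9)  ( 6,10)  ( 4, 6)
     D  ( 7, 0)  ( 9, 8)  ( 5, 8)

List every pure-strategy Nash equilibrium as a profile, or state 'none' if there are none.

(A,P): not NE [P2→Q gives 6>4]
(A,Q): not NE [P1→D gives 9>5]
(A,R): not NE [P1→B gives 9>3; P2→Q gives 6>2]
(B,P): not NE [P1→C gives 9>2; P2→Q gives 8>1]
(B,Q): not NE [P1→D gives 9>6]
(B,R): not NE [P2→Q gives 8>7]
(C,P): not NE [P2→Q gives 10>9]
(C,Q): not NE [P1→D gives 9>6]
(C,R): not NE [P1→B gives 9>4; P2→Q gives 10>6]
(D,P): not NE [P1→C gives 9>7; P2→R gives 8>0]
(D,Q): NE
(D,R): not NE [P1→B gives 9>5]

PSNE = {(D,Q)}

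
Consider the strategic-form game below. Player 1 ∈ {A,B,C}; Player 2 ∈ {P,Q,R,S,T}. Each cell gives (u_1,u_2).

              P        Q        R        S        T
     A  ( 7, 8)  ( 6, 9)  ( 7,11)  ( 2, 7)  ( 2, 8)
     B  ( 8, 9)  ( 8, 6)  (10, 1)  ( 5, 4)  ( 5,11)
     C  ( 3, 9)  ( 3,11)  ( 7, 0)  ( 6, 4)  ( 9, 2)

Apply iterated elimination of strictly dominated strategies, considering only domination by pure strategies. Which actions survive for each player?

Survivors P1:{B,C} P2:{P,Q,T}

P1 drop A (B beats it: P:8>7 Q:8>6 R:10>7 S:5>2 T:5>2)
P2 drop R (P beats it: B:9>1 C:9>0)
P2 drop S (P beats it: B:9>4 C:9>4)
P1→{B,C} P2→{P,Q,T}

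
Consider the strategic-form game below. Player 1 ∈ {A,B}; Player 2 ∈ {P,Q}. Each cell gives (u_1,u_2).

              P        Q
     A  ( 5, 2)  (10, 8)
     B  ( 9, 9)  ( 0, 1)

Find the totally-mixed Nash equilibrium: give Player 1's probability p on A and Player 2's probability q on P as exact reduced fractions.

P1 mixes 4/7 on A; P2 mixes 5/7 on P

P1 indiff ⇒ q·5+(1-q)·10 = q·9+(1-q)·0 ⇒ q(-4) = (1-q)(-10) ⇒ q = 5/7
P2 indiff ⇒ p·2+(1-p)·9 = p·8+(1-p)·1 ⇒ p(-6) = (1-p)(-8) ⇒ p = 4/7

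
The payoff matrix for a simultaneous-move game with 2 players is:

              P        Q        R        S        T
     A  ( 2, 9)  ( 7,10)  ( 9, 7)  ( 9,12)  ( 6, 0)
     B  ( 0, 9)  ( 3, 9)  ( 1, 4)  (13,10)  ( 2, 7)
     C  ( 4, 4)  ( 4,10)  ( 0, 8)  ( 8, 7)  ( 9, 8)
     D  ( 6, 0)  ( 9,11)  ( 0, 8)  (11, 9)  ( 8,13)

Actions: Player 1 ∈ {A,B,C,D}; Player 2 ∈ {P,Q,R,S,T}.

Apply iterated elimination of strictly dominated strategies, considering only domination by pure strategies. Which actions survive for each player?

IESDS → P1:{B,C,D} P2:{Q,S,T}

P2 drop P (S beats it: A:12>9 B:10>9 C:7>4 D:9>0)
P2 drop R (Q beats it: A:10>7 B:9>4 C:10>8 D:11>8)
P1 drop A (D beats it: Q:9>7 S:11>9 T:8>6)
P1→{B,C,D} P2→{Q,S,T}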